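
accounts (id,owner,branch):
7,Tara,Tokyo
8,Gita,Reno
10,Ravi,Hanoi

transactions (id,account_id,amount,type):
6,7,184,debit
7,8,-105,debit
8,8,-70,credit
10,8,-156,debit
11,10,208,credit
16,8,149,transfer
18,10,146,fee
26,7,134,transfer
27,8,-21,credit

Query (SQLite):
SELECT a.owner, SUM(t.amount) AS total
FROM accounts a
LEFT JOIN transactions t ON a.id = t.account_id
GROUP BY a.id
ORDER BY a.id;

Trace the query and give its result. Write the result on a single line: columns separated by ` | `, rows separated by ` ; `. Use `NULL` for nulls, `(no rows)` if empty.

Tara | 318 ; Gita | -203 ; Ravi | 354

LEFT JOIN keeps every accounts row; unmatched ones get NULL for transactions columns.
Group by accounts.id and compute SUM(t.amount). SUM over an all-NULL group is NULL.
  7: ids {6, 26} → SUM(t.amount)=318
  8: ids {7, 8, 10, 16, 27} → SUM(t.amount)=-203
  10: ids {11, 18} → SUM(t.amount)=354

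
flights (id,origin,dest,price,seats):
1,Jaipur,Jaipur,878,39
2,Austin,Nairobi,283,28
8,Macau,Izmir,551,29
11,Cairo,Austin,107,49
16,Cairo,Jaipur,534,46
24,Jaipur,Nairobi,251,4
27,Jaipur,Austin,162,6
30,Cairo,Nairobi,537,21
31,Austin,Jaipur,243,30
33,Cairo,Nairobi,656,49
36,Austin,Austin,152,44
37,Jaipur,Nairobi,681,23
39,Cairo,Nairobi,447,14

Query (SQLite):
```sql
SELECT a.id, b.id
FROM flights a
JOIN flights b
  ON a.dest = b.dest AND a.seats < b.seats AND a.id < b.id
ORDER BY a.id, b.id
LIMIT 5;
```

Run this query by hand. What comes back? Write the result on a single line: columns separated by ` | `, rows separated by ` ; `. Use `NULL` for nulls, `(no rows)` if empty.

Pairs (a,b) with same dest, a.seats < b.seats, a.id < b.id.
dest groups: Austin:{11,27,36} Izmir:{8} Jaipur:{1,16,31} Nairobi:{2,24,30,33,37,39}
Ordered by (a.id, b.id); first 5.

1 | 16 ; 2 | 33 ; 24 | 30 ; 24 | 33 ; 24 | 37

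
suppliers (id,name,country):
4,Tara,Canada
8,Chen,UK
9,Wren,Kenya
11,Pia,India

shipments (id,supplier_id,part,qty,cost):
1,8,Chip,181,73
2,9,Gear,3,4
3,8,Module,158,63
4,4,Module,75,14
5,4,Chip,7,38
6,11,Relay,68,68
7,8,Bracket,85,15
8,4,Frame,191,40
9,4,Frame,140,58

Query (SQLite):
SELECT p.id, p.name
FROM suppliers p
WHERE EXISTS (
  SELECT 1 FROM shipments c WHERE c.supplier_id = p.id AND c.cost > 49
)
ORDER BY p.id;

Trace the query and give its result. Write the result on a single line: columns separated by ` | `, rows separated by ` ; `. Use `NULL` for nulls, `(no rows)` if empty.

4 | Tara ; 8 | Chen ; 11 | Pia

For each suppliers row, check whether any shipments with matching supplier_id has cost > 49.
Keep rows where that is true.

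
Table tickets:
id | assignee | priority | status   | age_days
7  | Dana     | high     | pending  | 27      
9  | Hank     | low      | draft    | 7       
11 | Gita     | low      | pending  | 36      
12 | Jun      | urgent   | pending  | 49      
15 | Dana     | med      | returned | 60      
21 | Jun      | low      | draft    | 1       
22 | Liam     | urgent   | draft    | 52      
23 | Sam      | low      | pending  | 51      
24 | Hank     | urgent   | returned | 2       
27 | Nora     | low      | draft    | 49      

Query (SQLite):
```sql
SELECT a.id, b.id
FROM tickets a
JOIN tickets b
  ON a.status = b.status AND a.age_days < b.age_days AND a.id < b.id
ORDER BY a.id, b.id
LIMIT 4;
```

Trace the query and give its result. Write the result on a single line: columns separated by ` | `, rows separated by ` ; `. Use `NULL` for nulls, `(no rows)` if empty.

Pairs (a,b) with same status, a.age_days < b.age_days, a.id < b.id.
status groups: draft:{9,21,22,27} pending:{7,11,12,23} returned:{15,24}
Ordered by (a.id, b.id); first 4.

7 | 11 ; 7 | 12 ; 7 | 23 ; 9 | 22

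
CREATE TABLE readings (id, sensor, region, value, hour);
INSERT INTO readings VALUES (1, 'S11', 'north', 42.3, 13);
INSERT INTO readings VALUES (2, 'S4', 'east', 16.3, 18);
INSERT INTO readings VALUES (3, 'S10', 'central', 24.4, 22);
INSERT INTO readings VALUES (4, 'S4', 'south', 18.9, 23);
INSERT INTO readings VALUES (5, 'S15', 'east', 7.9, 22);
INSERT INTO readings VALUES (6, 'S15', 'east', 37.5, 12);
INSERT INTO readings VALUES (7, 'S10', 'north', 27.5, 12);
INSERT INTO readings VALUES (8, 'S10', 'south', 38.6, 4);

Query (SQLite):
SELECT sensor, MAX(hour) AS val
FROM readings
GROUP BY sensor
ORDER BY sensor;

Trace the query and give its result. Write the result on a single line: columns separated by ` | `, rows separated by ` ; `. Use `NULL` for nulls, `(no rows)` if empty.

S10 | 22 ; S11 | 13 ; S15 | 22 ; S4 | 23

Partition readings by sensor; compute MAX(hour) within each group.
  S10: ids {3, 7, 8} → MAX(hour)=22
  S11: ids {1} → MAX(hour)=13
  S15: ids {5, 6} → MAX(hour)=22
  S4: ids {2, 4} → MAX(hour)=23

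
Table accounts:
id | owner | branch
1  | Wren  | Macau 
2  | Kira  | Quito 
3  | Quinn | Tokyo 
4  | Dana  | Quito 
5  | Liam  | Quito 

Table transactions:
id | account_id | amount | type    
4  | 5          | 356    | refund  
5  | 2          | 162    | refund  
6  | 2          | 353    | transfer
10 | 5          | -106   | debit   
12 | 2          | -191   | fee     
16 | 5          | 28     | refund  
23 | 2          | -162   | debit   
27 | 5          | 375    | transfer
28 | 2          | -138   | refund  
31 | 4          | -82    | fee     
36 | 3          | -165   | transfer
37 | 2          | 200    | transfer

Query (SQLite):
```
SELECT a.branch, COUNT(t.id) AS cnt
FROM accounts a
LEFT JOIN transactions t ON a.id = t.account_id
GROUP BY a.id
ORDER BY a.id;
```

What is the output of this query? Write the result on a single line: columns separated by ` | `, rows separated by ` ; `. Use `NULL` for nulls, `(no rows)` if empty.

Macau | 0 ; Quito | 6 ; Tokyo | 1 ; Quito | 1 ; Quito | 4

LEFT JOIN keeps every accounts row; unmatched ones get NULL for transactions columns.
Group by accounts.id and compute COUNT(t.id). COUNT(col) of an all-NULL group is 0.
  1: ids {—} → COUNT(t.id)=0
  2: ids {5, 6, 12, 23, 28, 37} → COUNT(t.id)=6
  3: ids {36} → COUNT(t.id)=1
  4: ids {31} → COUNT(t.id)=1
  5: ids {4, 10, 16, 27} → COUNT(t.id)=4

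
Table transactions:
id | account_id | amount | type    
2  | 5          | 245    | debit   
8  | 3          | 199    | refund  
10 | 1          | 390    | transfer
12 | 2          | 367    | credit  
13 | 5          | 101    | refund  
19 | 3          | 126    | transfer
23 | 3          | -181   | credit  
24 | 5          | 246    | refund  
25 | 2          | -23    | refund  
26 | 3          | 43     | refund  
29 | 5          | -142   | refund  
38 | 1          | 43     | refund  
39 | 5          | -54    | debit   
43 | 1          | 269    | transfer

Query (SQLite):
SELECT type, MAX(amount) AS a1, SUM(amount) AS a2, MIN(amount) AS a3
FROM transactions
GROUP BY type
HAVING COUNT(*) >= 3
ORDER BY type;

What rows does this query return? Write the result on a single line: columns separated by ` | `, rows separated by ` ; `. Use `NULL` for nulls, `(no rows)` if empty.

Group transactions by type.
Per group compute: MAX(amount), SUM(amount), MIN(amount).
HAVING: drop groups with fewer than 3 rows.
  credit: ids {12, 23} → MAX(amount)=367, SUM(amount)=186, MIN(amount)=-181
  debit: ids {2, 39} → MAX(amount)=245, SUM(amount)=191, MIN(amount)=-54
  refund: ids {8, 13, 24, 25, 26, 29, 38} → MAX(amount)=246, SUM(amount)=467, MIN(amount)=-142
  transfer: ids {10, 19, 43} → MAX(amount)=390, SUM(amount)=785, MIN(amount)=126

refund | 246 | 467 | -142 ; transfer | 390 | 785 | 126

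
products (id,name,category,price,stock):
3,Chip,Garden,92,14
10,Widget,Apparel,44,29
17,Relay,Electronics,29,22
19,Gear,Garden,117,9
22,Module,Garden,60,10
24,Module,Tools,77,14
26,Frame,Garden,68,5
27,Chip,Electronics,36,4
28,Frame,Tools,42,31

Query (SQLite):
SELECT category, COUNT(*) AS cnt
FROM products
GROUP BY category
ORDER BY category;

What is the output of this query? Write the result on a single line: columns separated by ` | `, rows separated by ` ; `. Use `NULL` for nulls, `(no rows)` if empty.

Partition products by category; compute COUNT(*) within each group.
  Apparel: ids {10} → COUNT(*)=1
  Electronics: ids {17, 27} → COUNT(*)=2
  Garden: ids {3, 19, 22, 26} → COUNT(*)=4
  Tools: ids {24, 28} → COUNT(*)=2

Apparel | 1 ; Electronics | 2 ; Garden | 4 ; Tools | 2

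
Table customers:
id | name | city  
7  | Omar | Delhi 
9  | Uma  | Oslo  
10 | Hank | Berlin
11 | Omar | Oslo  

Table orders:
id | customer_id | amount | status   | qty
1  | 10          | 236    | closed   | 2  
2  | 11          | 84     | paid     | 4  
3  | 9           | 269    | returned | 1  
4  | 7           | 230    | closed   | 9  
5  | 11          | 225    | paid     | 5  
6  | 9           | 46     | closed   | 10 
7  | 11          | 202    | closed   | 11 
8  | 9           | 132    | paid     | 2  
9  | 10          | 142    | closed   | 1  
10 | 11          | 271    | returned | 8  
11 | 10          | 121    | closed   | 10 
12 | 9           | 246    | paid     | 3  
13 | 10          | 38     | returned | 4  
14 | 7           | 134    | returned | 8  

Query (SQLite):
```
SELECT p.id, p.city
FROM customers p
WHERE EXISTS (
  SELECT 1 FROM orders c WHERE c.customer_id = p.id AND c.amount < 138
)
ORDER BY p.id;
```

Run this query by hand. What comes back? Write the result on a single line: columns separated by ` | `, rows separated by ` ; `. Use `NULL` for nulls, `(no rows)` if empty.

For each customers row, check whether any orders with matching customer_id has amount < 138.
Keep rows where that is true.

7 | Delhi ; 9 | Oslo ; 10 | Berlin ; 11 | Oslo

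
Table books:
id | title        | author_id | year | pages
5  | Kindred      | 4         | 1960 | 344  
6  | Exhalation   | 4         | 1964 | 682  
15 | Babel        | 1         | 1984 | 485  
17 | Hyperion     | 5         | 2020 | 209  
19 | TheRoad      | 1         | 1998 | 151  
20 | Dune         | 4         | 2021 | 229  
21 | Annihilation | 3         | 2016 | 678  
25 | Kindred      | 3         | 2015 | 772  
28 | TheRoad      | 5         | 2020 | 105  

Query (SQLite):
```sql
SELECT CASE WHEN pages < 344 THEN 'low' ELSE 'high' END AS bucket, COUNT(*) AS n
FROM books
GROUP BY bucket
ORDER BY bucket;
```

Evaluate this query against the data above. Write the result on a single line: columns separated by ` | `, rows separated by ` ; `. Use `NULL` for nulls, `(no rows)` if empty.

Bucket rows by pages < 344 → 'low' else 'high'; count each bucket.

high | 5 ; low | 4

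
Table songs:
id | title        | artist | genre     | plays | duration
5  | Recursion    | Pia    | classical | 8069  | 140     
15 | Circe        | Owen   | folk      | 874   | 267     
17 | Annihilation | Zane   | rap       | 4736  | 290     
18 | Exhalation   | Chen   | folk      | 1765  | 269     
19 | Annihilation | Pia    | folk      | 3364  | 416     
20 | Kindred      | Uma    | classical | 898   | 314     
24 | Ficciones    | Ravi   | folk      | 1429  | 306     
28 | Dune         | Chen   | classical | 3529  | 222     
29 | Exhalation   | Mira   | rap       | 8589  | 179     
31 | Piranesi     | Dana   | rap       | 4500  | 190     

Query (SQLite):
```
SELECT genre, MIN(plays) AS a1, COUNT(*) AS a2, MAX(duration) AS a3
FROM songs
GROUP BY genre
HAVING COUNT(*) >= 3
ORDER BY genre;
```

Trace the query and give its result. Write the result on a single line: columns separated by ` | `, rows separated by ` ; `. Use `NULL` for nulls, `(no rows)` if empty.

classical | 898 | 3 | 314 ; folk | 874 | 4 | 416 ; rap | 4500 | 3 | 290

Group songs by genre.
Per group compute: MIN(plays), COUNT(*), MAX(duration).
HAVING: drop groups with fewer than 3 rows.
  classical: ids {5, 20, 28} → MIN(plays)=898, COUNT(*)=3, MAX(duration)=314
  folk: ids {15, 18, 19, 24} → MIN(plays)=874, COUNT(*)=4, MAX(duration)=416
  rap: ids {17, 29, 31} → MIN(plays)=4500, COUNT(*)=3, MAX(duration)=290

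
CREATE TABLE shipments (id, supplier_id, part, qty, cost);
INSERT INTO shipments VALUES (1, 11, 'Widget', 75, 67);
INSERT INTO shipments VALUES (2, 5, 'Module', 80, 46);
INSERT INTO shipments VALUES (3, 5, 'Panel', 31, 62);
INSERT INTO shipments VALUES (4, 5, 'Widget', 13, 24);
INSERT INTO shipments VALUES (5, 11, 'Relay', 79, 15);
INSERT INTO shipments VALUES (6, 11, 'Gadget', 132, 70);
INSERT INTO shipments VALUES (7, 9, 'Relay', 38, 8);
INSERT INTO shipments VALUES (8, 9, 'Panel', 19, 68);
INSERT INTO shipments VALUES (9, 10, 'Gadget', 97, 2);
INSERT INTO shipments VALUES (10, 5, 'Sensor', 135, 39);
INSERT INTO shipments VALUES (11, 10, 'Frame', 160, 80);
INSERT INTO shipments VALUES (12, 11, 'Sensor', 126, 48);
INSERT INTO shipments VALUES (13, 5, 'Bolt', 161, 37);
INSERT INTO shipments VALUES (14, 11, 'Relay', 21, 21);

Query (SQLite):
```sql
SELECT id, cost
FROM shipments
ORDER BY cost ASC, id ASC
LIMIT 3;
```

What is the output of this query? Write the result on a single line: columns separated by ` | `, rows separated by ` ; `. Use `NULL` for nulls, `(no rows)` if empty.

9 | 2 ; 7 | 8 ; 5 | 15

Sort by cost asc, tiebreak id asc: (2, id=9), (8, id=7), (15, id=5), (21, id=14), (24, id=4), (37, id=13) …. Take first 3.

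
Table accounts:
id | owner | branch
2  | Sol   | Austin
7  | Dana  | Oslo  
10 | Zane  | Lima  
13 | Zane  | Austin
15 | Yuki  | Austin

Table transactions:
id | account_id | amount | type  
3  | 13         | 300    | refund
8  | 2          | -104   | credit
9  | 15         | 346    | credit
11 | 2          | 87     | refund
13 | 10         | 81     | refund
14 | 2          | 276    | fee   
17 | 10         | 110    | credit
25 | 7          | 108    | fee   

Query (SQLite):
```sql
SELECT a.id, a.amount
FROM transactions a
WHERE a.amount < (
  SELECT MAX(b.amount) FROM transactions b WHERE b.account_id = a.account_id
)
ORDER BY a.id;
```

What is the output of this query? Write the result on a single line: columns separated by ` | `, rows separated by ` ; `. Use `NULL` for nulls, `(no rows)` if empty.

8 | -104 ; 11 | 87 ; 13 | 81

For each transactions row a, compute MAX(amount) over rows sharing a.account_id.
Keep row a if a.amount < that per-group MAX.
  account_id=2: MAX(amount) = 276
  account_id=7: MAX(amount) = 108
  account_id=10: MAX(amount) = 110
  account_id=13: MAX(amount) = 300
  account_id=15: MAX(amount) = 346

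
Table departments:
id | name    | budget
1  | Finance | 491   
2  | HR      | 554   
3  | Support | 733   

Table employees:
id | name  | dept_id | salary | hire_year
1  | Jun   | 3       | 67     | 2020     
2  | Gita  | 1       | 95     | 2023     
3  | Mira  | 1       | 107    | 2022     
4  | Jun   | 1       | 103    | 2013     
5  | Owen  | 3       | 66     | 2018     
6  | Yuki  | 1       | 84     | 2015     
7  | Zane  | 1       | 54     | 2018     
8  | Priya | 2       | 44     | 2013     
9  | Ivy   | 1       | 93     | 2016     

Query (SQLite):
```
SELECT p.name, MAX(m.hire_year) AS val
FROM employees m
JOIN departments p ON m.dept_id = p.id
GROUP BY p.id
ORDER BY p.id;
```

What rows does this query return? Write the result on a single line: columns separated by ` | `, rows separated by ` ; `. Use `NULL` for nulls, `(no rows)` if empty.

Finance | 2023 ; HR | 2013 ; Support | 2020

Join each employees row to its departments via dept_id.
Group joined rows by departments.id; compute MAX(m.hire_year) per group.
  1: ids {2, 3, 4, 6, 7, 9} → MAX(m.hire_year)=2023
  2: ids {8} → MAX(m.hire_year)=2013
  3: ids {1, 5} → MAX(m.hire_year)=2020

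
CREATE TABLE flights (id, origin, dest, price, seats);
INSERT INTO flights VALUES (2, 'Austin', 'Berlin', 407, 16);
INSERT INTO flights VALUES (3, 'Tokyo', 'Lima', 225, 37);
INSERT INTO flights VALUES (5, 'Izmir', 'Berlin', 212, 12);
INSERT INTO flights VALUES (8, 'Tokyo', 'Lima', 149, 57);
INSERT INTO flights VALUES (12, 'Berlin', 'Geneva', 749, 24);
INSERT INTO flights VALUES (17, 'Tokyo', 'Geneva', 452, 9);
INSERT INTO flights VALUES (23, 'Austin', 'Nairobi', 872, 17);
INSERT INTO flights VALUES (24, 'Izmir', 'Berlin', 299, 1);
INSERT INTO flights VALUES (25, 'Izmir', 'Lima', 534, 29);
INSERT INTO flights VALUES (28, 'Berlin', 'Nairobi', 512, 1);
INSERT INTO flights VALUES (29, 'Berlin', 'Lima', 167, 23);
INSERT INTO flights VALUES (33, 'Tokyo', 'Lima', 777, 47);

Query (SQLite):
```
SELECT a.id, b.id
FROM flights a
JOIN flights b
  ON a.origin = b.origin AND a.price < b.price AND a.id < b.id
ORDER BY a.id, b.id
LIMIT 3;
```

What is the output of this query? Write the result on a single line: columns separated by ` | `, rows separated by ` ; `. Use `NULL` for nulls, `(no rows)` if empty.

Pairs (a,b) with same origin, a.price < b.price, a.id < b.id.
origin groups: Austin:{2,23} Berlin:{12,28,29} Izmir:{5,24,25} Tokyo:{3,8,17,33}
Ordered by (a.id, b.id); first 3.

2 | 23 ; 3 | 17 ; 3 | 33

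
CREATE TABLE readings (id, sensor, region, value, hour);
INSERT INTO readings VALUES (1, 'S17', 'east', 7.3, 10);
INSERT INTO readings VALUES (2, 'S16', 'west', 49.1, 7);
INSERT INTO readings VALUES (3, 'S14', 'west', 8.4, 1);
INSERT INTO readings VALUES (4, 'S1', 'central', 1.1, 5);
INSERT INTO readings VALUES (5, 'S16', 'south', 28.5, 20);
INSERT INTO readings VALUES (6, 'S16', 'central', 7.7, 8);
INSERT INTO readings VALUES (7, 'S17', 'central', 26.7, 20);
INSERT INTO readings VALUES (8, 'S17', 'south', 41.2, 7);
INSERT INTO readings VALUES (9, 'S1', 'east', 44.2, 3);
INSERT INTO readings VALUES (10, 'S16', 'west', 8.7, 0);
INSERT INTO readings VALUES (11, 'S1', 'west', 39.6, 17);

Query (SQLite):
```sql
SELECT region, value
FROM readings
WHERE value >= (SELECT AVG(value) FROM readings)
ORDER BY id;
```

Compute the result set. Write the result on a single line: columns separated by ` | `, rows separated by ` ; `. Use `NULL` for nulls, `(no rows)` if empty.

Scalar subquery: AVG(value) over all readings rows = 23.863636 (≈; comparison uses full precision).
Keep rows where value >= that value.

west | 49.1 ; south | 28.5 ; central | 26.7 ; south | 41.2 ; east | 44.2 ; west | 39.6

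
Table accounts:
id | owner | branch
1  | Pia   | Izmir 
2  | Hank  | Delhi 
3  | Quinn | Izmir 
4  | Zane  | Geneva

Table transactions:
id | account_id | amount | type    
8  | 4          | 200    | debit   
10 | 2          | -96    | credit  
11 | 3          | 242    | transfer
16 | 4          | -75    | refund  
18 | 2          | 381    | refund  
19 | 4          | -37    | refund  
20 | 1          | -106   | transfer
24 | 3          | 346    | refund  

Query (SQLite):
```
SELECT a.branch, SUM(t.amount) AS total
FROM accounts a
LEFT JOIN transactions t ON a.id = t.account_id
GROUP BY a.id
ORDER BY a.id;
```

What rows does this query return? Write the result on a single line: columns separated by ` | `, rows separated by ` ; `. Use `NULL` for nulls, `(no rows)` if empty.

LEFT JOIN keeps every accounts row; unmatched ones get NULL for transactions columns.
Group by accounts.id and compute SUM(t.amount). SUM over an all-NULL group is NULL.
  1: ids {20} → SUM(t.amount)=-106
  2: ids {10, 18} → SUM(t.amount)=285
  3: ids {11, 24} → SUM(t.amount)=588
  4: ids {8, 16, 19} → SUM(t.amount)=88

Izmir | -106 ; Delhi | 285 ; Izmir | 588 ; Geneva | 88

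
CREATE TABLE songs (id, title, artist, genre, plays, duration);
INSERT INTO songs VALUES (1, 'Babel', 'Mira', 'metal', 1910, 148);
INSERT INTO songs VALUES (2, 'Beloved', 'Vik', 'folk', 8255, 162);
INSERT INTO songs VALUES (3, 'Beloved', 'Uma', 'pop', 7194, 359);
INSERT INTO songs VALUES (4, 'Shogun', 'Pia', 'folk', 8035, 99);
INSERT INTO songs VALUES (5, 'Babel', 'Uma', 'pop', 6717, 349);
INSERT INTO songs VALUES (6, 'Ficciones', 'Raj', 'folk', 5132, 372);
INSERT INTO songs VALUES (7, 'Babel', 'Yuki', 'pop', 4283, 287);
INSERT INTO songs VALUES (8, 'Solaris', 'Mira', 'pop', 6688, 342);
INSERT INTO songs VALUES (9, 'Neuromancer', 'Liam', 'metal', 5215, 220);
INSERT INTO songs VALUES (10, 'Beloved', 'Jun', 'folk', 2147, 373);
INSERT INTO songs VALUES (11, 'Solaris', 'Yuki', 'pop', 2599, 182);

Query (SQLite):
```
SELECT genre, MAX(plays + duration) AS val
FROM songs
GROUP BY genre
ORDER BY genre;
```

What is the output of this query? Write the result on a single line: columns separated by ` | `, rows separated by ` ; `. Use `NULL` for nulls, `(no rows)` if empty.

folk | 8417 ; metal | 5435 ; pop | 7553

For each row compute plays + duration.
Group by genre; take MAX of the expression per group.
  folk: ids {2, 4, 6, 10} → MAX(plays + duration)=8417
  metal: ids {1, 9} → MAX(plays + duration)=5435
  pop: ids {3, 5, 7, 8, 11} → MAX(plays + duration)=7553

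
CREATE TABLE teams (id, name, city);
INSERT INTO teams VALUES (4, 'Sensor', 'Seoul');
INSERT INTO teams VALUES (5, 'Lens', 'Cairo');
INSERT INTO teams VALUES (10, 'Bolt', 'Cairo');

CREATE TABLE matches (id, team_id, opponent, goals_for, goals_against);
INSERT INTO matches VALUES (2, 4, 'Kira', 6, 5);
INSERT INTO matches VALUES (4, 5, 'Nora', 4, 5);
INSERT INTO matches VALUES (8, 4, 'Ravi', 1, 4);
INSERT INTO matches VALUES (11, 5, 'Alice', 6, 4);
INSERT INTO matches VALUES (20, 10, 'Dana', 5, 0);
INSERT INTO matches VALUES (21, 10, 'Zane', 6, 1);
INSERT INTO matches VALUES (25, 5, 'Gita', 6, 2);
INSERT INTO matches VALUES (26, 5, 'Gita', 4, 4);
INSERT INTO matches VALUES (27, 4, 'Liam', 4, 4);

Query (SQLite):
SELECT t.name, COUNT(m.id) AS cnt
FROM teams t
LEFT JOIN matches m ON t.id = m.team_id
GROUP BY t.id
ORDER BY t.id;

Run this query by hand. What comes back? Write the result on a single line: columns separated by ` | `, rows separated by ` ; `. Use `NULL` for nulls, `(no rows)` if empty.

Sensor | 3 ; Lens | 4 ; Bolt | 2

LEFT JOIN keeps every teams row; unmatched ones get NULL for matches columns.
Group by teams.id and compute COUNT(m.id). COUNT(col) of an all-NULL group is 0.
  4: ids {2, 8, 27} → COUNT(m.id)=3
  5: ids {4, 11, 25, 26} → COUNT(m.id)=4
  10: ids {20, 21} → COUNT(m.id)=2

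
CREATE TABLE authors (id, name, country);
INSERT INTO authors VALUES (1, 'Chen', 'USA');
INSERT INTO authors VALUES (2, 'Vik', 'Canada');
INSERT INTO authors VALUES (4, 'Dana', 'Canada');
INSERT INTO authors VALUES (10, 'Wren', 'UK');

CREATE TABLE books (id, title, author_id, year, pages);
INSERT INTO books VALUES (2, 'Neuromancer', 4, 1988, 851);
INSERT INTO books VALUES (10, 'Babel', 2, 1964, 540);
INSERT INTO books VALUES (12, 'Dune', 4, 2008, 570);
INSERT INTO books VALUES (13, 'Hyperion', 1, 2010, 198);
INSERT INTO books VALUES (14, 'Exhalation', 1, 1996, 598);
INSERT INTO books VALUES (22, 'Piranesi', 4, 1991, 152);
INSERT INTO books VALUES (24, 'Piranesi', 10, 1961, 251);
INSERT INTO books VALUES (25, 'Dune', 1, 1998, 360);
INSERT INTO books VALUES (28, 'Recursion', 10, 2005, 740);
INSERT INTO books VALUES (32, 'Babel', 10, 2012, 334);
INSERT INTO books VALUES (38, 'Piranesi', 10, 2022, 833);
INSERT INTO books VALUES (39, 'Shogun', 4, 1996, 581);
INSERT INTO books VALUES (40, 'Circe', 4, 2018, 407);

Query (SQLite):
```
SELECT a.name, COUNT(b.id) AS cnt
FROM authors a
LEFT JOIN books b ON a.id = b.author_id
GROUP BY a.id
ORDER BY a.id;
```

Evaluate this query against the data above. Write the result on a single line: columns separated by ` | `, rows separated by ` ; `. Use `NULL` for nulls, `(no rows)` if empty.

Chen | 3 ; Vik | 1 ; Dana | 5 ; Wren | 4

LEFT JOIN keeps every authors row; unmatched ones get NULL for books columns.
Group by authors.id and compute COUNT(b.id). COUNT(col) of an all-NULL group is 0.
  1: ids {13, 14, 25} → COUNT(b.id)=3
  2: ids {10} → COUNT(b.id)=1
  4: ids {2, 12, 22, 39, 40} → COUNT(b.id)=5
  10: ids {24, 28, 32, 38} → COUNT(b.id)=4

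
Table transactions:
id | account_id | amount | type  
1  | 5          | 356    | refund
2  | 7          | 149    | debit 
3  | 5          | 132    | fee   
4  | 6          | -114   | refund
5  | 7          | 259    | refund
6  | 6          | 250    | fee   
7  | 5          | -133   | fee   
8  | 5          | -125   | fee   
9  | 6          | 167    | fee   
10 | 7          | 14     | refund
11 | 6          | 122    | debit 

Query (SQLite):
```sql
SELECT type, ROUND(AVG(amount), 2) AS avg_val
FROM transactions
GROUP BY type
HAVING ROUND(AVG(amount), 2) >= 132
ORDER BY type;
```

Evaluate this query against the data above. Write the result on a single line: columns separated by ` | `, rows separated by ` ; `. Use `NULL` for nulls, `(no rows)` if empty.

Partition transactions by type; compute ROUND(AVG(amount), 2) within each group.
HAVING: keep groups where ROUND(AVG(amount), 2) >= 132.
  debit: ids {2, 11} → ROUND(AVG(amount), 2)=135.5
  fee: ids {3, 6, 7, 8, 9} → ROUND(AVG(amount), 2)=58.2
  refund: ids {1, 4, 5, 10} → ROUND(AVG(amount), 2)=128.75

debit | 135.5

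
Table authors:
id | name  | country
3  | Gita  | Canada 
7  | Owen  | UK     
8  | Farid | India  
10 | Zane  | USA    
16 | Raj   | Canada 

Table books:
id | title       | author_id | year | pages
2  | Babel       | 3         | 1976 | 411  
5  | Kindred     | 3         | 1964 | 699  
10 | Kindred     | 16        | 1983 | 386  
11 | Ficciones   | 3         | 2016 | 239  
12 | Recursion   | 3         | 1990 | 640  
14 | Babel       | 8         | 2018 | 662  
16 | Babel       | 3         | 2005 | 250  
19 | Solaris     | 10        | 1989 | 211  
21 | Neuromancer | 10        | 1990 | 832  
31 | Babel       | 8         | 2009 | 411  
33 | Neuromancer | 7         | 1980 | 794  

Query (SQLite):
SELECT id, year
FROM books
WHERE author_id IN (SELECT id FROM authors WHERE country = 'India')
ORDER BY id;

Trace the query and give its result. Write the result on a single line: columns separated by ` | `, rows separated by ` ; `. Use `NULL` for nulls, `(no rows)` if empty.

Inner query: authors.id where country = 'India'.
Outer: keep books rows whose author_id is in that set.
Inner query → {8}

14 | 2018 ; 31 | 2009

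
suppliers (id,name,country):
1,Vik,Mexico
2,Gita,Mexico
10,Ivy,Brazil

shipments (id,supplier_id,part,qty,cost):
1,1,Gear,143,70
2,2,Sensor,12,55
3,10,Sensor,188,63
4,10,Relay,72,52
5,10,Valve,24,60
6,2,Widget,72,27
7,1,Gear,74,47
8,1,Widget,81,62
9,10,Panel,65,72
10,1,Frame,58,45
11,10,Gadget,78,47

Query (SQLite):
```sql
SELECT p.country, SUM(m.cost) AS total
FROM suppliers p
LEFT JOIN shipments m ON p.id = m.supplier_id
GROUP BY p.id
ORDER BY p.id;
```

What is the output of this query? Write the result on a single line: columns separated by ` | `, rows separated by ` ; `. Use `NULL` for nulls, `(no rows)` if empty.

Mexico | 224 ; Mexico | 82 ; Brazil | 294

LEFT JOIN keeps every suppliers row; unmatched ones get NULL for shipments columns.
Group by suppliers.id and compute SUM(m.cost). SUM over an all-NULL group is NULL.
  1: ids {1, 7, 8, 10} → SUM(m.cost)=224
  2: ids {2, 6} → SUM(m.cost)=82
  10: ids {3, 4, 5, 9, 11} → SUM(m.cost)=294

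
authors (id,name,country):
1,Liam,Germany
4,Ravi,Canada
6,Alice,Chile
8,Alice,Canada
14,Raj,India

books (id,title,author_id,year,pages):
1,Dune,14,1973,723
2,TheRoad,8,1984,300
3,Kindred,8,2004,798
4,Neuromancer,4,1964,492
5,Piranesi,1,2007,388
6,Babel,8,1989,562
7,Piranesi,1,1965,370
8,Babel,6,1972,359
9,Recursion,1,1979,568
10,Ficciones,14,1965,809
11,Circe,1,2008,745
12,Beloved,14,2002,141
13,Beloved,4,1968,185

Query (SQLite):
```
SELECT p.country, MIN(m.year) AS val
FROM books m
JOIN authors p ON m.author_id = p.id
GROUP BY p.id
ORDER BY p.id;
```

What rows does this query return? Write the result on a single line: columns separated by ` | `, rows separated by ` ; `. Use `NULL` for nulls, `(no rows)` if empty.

Germany | 1965 ; Canada | 1964 ; Chile | 1972 ; Canada | 1984 ; India | 1965

Join each books row to its authors via author_id.
Group joined rows by authors.id; compute MIN(m.year) per group.
  1: ids {5, 7, 9, 11} → MIN(m.year)=1965
  4: ids {4, 13} → MIN(m.year)=1964
  6: ids {8} → MIN(m.year)=1972
  8: ids {2, 3, 6} → MIN(m.year)=1984
  14: ids {1, 10, 12} → MIN(m.year)=1965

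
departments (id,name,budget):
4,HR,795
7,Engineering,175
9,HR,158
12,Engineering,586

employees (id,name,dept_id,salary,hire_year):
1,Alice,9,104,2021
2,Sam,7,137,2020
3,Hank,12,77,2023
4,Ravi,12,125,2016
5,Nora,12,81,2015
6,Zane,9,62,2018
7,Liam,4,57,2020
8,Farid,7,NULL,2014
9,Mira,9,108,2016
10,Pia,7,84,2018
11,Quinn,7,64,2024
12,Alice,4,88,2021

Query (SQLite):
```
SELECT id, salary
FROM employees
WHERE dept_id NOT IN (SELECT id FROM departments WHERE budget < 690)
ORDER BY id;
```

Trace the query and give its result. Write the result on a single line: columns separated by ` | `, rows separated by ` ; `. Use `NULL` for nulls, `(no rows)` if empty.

7 | 57 ; 12 | 88

Inner query: departments.id where budget < 690.
Outer: keep employees rows whose dept_id is not in that set.
Inner query → {7, 9, 12}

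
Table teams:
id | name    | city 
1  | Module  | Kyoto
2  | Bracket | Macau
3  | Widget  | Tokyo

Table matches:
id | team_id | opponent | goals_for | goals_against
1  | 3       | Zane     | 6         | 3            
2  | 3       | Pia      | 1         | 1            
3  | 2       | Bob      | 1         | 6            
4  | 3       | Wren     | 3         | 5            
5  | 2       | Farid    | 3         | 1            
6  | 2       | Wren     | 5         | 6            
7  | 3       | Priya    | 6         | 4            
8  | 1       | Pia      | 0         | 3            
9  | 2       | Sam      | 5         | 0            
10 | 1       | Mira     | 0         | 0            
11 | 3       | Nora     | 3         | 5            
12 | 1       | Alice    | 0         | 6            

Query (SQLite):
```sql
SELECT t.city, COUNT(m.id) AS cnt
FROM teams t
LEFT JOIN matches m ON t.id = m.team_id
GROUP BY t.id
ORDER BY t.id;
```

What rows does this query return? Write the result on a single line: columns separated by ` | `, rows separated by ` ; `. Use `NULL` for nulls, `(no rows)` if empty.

LEFT JOIN keeps every teams row; unmatched ones get NULL for matches columns.
Group by teams.id and compute COUNT(m.id). COUNT(col) of an all-NULL group is 0.
  1: ids {8, 10, 12} → COUNT(m.id)=3
  2: ids {3, 5, 6, 9} → COUNT(m.id)=4
  3: ids {1, 2, 4, 7, 11} → COUNT(m.id)=5

Kyoto | 3 ; Macau | 4 ; Tokyo | 5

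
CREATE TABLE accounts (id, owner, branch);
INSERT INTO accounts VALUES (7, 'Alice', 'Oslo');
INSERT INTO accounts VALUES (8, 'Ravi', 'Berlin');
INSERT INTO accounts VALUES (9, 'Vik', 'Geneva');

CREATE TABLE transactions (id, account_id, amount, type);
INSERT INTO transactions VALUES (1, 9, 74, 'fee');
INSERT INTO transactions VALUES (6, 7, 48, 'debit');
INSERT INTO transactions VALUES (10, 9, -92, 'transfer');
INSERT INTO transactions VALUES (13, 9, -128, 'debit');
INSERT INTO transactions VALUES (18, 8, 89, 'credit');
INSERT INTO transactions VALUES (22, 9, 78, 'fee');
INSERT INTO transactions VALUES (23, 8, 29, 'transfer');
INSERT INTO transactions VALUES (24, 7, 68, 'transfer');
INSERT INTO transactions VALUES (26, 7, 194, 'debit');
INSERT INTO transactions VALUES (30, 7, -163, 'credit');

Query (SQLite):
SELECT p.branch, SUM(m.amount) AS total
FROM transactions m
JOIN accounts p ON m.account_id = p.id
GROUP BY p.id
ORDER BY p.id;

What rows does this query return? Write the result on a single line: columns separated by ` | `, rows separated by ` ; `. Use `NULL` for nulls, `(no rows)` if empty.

Oslo | 147 ; Berlin | 118 ; Geneva | -68

Join each transactions row to its accounts via account_id.
Group joined rows by accounts.id; compute SUM(m.amount) per group.
  7: ids {6, 24, 26, 30} → SUM(m.amount)=147
  8: ids {18, 23} → SUM(m.amount)=118
  9: ids {1, 10, 13, 22} → SUM(m.amount)=-68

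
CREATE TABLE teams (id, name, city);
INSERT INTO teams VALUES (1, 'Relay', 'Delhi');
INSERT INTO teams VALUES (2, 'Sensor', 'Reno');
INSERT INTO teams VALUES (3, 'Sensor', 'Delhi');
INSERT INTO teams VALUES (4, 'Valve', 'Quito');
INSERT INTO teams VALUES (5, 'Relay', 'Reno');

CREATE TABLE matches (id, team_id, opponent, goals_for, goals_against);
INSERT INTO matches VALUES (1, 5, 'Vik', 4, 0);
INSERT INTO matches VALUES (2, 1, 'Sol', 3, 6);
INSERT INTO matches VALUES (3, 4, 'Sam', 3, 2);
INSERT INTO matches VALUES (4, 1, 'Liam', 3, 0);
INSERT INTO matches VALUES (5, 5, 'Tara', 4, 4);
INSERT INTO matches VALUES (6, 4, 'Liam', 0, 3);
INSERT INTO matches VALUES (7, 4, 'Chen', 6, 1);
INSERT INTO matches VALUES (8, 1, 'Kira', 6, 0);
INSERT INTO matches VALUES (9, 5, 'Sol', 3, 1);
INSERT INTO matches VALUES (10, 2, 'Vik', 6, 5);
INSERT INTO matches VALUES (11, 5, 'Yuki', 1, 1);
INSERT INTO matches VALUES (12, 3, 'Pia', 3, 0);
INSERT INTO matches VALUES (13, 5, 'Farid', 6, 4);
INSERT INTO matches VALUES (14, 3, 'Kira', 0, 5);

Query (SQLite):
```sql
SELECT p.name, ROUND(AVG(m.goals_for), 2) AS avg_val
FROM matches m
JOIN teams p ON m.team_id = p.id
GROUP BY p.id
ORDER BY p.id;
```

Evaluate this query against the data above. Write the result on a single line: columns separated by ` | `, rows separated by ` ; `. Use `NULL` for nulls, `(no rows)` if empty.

Join each matches row to its teams via team_id.
Group joined rows by teams.id; compute ROUND(AVG(m.goals_for), 2) per group.
  1: ids {2, 4, 8} → ROUND(AVG(m.goals_for), 2)=4
  2: ids {10} → ROUND(AVG(m.goals_for), 2)=6
  3: ids {12, 14} → ROUND(AVG(m.goals_for), 2)=1.5
  4: ids {3, 6, 7} → ROUND(AVG(m.goals_for), 2)=3
  5: ids {1, 5, 9, 11, 13} → ROUND(AVG(m.goals_for), 2)=3.6

Relay | 4 ; Sensor | 6 ; Sensor | 1.5 ; Valve | 3 ; Relay | 3.6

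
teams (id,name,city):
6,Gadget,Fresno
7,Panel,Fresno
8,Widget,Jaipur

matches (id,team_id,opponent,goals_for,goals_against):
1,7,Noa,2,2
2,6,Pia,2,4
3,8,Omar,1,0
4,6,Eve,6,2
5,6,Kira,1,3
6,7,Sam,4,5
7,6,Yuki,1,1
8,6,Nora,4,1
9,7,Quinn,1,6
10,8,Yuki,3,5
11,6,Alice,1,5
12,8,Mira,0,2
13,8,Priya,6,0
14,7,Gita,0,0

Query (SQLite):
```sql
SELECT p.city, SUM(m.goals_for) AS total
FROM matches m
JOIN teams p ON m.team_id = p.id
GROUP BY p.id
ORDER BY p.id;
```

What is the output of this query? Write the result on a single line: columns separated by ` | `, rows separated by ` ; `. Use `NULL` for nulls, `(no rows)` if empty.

Join each matches row to its teams via team_id.
Group joined rows by teams.id; compute SUM(m.goals_for) per group.
  6: ids {2, 4, 5, 7, 8, 11} → SUM(m.goals_for)=15
  7: ids {1, 6, 9, 14} → SUM(m.goals_for)=7
  8: ids {3, 10, 12, 13} → SUM(m.goals_for)=10

Fresno | 15 ; Fresno | 7 ; Jaipur | 10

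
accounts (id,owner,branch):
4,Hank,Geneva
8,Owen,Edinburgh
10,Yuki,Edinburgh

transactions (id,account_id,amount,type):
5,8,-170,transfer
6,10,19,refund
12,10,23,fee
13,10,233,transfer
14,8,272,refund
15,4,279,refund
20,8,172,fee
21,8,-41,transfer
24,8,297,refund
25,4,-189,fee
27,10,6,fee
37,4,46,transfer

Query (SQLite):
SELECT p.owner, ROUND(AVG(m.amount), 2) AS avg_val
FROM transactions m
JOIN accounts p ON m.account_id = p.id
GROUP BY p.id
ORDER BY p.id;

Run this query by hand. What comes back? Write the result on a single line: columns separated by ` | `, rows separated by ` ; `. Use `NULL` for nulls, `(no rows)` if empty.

Hank | 45.33 ; Owen | 106 ; Yuki | 70.25

Join each transactions row to its accounts via account_id.
Group joined rows by accounts.id; compute ROUND(AVG(m.amount), 2) per group.
  4: ids {15, 25, 37} → ROUND(AVG(m.amount), 2)=45.33
  8: ids {5, 14, 20, 21, 24} → ROUND(AVG(m.amount), 2)=106
  10: ids {6, 12, 13, 27} → ROUND(AVG(m.amount), 2)=70.25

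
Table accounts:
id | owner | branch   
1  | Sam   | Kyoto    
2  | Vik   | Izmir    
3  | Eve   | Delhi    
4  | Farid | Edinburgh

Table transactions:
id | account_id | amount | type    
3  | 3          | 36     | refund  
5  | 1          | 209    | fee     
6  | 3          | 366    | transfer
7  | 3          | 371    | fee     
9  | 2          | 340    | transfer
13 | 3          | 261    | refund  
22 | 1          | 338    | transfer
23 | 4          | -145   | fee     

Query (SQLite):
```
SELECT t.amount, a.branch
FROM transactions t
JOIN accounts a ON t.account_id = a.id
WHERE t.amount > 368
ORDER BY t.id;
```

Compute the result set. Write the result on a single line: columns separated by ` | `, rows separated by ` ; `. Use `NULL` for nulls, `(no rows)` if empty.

Each transactions row matches the accounts row where account_id = accounts.id.
Then keep rows with t.amount > 368.

371 | Delhi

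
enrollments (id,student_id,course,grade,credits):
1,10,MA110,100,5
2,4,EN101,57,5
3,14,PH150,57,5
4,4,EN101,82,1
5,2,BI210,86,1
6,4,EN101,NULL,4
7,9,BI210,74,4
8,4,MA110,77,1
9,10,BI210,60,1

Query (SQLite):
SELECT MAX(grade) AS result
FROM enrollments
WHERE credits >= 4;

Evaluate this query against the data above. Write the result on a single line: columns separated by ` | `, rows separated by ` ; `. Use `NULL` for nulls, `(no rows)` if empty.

100

Rows where credits >= 4 → grade values: [100, 57, 57, NULL, 74].
MAX of non-NULL values = 100.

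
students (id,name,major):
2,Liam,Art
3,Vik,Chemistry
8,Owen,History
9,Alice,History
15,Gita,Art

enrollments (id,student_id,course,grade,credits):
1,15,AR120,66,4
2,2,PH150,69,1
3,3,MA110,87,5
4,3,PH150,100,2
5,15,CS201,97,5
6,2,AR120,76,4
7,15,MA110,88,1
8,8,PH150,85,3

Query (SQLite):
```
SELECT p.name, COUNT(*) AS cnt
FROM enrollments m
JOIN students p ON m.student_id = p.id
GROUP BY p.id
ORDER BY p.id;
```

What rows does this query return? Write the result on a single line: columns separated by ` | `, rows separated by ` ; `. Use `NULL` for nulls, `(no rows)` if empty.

Liam | 2 ; Vik | 2 ; Owen | 1 ; Gita | 3

Join each enrollments row to its students via student_id.
Group joined rows by students.id; compute COUNT(*) per group.
  2: ids {2, 6} → COUNT(*)=2
  3: ids {3, 4} → COUNT(*)=2
  8: ids {8} → COUNT(*)=1
  15: ids {1, 5, 7} → COUNT(*)=3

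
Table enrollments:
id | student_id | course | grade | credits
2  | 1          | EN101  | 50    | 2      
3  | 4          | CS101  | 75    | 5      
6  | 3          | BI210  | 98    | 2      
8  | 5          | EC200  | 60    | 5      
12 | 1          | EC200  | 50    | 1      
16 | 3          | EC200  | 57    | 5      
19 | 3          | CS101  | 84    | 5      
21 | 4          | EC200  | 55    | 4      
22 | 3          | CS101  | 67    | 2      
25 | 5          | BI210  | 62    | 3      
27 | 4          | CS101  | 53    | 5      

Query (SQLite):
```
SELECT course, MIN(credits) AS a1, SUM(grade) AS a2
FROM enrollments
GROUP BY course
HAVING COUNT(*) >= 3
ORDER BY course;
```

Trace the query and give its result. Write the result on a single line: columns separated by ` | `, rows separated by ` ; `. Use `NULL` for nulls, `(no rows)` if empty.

CS101 | 2 | 279 ; EC200 | 1 | 222

Group enrollments by course.
Per group compute: MIN(credits), SUM(grade).
HAVING: drop groups with fewer than 3 rows.
  BI210: ids {6, 25} → MIN(credits)=2, SUM(grade)=160
  CS101: ids {3, 19, 22, 27} → MIN(credits)=2, SUM(grade)=279
  EC200: ids {8, 12, 16, 21} → MIN(credits)=1, SUM(grade)=222
  EN101: ids {2} → MIN(credits)=2, SUM(grade)=50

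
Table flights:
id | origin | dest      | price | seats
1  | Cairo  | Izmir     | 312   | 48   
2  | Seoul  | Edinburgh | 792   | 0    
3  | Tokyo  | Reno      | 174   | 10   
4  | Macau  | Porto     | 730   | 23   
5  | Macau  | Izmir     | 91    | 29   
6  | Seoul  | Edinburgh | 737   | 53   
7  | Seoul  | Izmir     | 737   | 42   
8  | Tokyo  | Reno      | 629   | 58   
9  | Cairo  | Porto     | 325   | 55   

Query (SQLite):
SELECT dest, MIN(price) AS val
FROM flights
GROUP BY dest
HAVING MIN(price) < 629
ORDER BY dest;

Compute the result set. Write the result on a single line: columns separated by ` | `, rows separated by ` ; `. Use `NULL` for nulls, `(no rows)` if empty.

Izmir | 91 ; Porto | 325 ; Reno | 174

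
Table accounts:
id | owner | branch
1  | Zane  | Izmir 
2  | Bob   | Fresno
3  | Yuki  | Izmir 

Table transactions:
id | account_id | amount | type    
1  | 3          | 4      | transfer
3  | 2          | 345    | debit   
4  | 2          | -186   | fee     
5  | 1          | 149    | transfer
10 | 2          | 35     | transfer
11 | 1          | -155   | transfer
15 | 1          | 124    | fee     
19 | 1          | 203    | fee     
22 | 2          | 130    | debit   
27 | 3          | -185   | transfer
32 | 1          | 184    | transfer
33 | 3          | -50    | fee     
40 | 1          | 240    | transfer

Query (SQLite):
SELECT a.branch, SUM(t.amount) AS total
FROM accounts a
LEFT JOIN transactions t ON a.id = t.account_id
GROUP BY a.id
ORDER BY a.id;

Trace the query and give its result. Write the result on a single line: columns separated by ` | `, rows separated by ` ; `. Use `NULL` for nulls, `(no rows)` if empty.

Izmir | 745 ; Fresno | 324 ; Izmir | -231

LEFT JOIN keeps every accounts row; unmatched ones get NULL for transactions columns.
Group by accounts.id and compute SUM(t.amount). SUM over an all-NULL group is NULL.
  1: ids {5, 11, 15, 19, 32, 40} → SUM(t.amount)=745
  2: ids {3, 4, 10, 22} → SUM(t.amount)=324
  3: ids {1, 27, 33} → SUM(t.amount)=-231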